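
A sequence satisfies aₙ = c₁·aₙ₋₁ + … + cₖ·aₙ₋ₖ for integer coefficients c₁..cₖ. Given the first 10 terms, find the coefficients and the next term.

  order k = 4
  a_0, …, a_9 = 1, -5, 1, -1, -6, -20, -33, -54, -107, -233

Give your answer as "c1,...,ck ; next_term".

2,-1,1,2 ; -479

  a_4 = 2·-1 + -1·1 + 1·-5 + 2·1 = -6
  a_5 = 2·-6 + -1·-1 + 1·1 + 2·-5 = -20
  a_6 = 2·-20 + -1·-6 + 1·-1 + 2·1 = -33
  a_7 = 2·-33 + -1·-20 + 1·-6 + 2·-1 = -54
  a_8 = 2·-54 + -1·-33 + 1·-20 + 2·-6 = -107
  a_9 = 2·-107 + -1·-54 + 1·-33 + 2·-20 = -233
  a_10 = 2·-233 + -1·-107 + 1·-54 + 2·-33 = -479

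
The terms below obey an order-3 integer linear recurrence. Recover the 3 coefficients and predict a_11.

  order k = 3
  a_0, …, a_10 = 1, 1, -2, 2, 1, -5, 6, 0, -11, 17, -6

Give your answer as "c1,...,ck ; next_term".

-1,-1,1 ; -22

  a_3 = -1·-2 + -1·1 + 1·1 = 2
  a_4 = -1·2 + -1·-2 + 1·1 = 1
  a_5 = -1·1 + -1·2 + 1·-2 = -5
  a_6 = -1·-5 + -1·1 + 1·2 = 6
  a_7 = -1·6 + -1·-5 + 1·1 = 0
  a_8 = -1·0 + -1·6 + 1·-5 = -11
  a_9 = -1·-11 + -1·0 + 1·6 = 17
  a_10 = -1·17 + -1·-11 + 1·0 = -6
  a_11 = -1·-6 + -1·17 + 1·-11 = -22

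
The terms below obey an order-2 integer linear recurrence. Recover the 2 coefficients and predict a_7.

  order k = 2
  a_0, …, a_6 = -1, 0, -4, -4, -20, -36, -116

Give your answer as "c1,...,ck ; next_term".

  a_2 = 1·0 + 4·-1 = -4
  a_3 = 1·-4 + 4·0 = -4
  a_4 = 1·-4 + 4·-4 = -20
  a_5 = 1·-20 + 4·-4 = -36
  a_6 = 1·-36 + 4·-20 = -116
  a_7 = 1·-116 + 4·-36 = -260

1,4 ; -260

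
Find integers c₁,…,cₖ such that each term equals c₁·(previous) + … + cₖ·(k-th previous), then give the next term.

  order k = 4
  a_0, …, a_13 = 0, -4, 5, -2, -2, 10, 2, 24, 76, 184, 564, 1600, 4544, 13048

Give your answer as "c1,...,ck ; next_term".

2,2,2,-2 ; 37256

  a_4 = 2·-2 + 2·5 + 2·-4 + -2·0 = -2
  a_5 = 2·-2 + 2·-2 + 2·5 + -2·-4 = 10
  a_6 = 2·10 + 2·-2 + 2·-2 + -2·5 = 2
  a_7 = 2·2 + 2·10 + 2·-2 + -2·-2 = 24
  a_8 = 2·24 + 2·2 + 2·10 + -2·-2 = 76
  a_9 = 2·76 + 2·24 + 2·2 + -2·10 = 184
  a_10 = 2·184 + 2·76 + 2·24 + -2·2 = 564
  a_11 = 2·564 + 2·184 + 2·76 + -2·24 = 1600
  a_12 = 2·1600 + 2·564 + 2·184 + -2·76 = 4544
  a_13 = 2·4544 + 2·1600 + 2·564 + -2·184 = 13048
  a_14 = 2·13048 + 2·4544 + 2·1600 + -2·564 = 37256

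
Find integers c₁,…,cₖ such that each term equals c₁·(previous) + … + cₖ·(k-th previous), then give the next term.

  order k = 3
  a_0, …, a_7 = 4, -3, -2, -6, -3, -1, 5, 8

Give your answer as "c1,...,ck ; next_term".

1,0,-1 ; 9

  a_3 = 1·-2 + 0·-3 + -1·4 = -6
  a_4 = 1·-6 + 0·-2 + -1·-3 = -3
  a_5 = 1·-3 + 0·-6 + -1·-2 = -1
  a_6 = 1·-1 + 0·-3 + -1·-6 = 5
  a_7 = 1·5 + 0·-1 + -1·-3 = 8
  a_8 = 1·8 + 0·5 + -1·-1 = 9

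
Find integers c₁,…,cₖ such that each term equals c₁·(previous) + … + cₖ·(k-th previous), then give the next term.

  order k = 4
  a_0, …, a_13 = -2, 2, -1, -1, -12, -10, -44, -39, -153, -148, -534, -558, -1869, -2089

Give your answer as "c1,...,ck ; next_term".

  a_4 = 1·-1 + 3·-1 + -3·2 + 1·-2 = -12
  a_5 = 1·-12 + 3·-1 + -3·-1 + 1·2 = -10
  a_6 = 1·-10 + 3·-12 + -3·-1 + 1·-1 = -44
  a_7 = 1·-44 + 3·-10 + -3·-12 + 1·-1 = -39
  a_8 = 1·-39 + 3·-44 + -3·-10 + 1·-12 = -153
  a_9 = 1·-153 + 3·-39 + -3·-44 + 1·-10 = -148
  a_10 = 1·-148 + 3·-153 + -3·-39 + 1·-44 = -534
  a_11 = 1·-534 + 3·-148 + -3·-153 + 1·-39 = -558
  a_12 = 1·-558 + 3·-534 + -3·-148 + 1·-153 = -1869
  a_13 = 1·-1869 + 3·-558 + -3·-534 + 1·-148 = -2089
  a_14 = 1·-2089 + 3·-1869 + -3·-558 + 1·-534 = -6556

1,3,-3,1 ; -6556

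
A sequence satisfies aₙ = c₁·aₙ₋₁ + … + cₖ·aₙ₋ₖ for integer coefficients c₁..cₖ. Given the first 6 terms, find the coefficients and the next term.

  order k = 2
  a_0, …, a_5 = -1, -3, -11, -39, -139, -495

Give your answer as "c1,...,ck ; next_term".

  a_2 = 3·-3 + 2·-1 = -11
  a_3 = 3·-11 + 2·-3 = -39
  a_4 = 3·-39 + 2·-11 = -139
  a_5 = 3·-139 + 2·-39 = -495
  a_6 = 3·-495 + 2·-139 = -1763

3,2 ; -1763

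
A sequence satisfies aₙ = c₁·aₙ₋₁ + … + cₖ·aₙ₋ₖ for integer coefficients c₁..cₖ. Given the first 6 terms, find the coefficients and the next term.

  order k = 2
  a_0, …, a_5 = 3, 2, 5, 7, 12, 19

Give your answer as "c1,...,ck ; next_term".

1,1 ; 31

  a_2 = 1·2 + 1·3 = 5
  a_3 = 1·5 + 1·2 = 7
  a_4 = 1·7 + 1·5 = 12
  a_5 = 1·12 + 1·7 = 19
  a_6 = 1·19 + 1·12 = 31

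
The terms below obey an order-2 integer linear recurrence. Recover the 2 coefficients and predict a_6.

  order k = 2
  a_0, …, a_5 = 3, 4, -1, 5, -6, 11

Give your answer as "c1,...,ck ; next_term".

  a_2 = -1·4 + 1·3 = -1
  a_3 = -1·-1 + 1·4 = 5
  a_4 = -1·5 + 1·-1 = -6
  a_5 = -1·-6 + 1·5 = 11
  a_6 = -1·11 + 1·-6 = -17

-1,1 ; -17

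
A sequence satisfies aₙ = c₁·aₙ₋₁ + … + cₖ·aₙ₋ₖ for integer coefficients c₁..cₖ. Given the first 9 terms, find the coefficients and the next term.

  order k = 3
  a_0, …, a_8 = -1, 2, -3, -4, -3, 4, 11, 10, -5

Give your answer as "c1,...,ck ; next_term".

  a_3 = 1·-3 + -1·2 + -1·-1 = -4
  a_4 = 1·-4 + -1·-3 + -1·2 = -3
  a_5 = 1·-3 + -1·-4 + -1·-3 = 4
  a_6 = 1·4 + -1·-3 + -1·-4 = 11
  a_7 = 1·11 + -1·4 + -1·-3 = 10
  a_8 = 1·10 + -1·11 + -1·4 = -5
  a_9 = 1·-5 + -1·10 + -1·11 = -26

1,-1,-1 ; -26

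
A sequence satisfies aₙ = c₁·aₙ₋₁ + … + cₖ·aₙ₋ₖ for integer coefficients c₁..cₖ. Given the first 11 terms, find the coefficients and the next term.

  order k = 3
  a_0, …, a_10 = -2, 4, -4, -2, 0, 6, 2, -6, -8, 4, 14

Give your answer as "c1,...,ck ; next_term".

  a_3 = 0·-4 + -1·4 + -1·-2 = -2
  a_4 = 0·-2 + -1·-4 + -1·4 = 0
  a_5 = 0·0 + -1·-2 + -1·-4 = 6
  a_6 = 0·6 + -1·0 + -1·-2 = 2
  a_7 = 0·2 + -1·6 + -1·0 = -6
  a_8 = 0·-6 + -1·2 + -1·6 = -8
  a_9 = 0·-8 + -1·-6 + -1·2 = 4
  a_10 = 0·4 + -1·-8 + -1·-6 = 14
  a_11 = 0·14 + -1·4 + -1·-8 = 4

0,-1,-1 ; 4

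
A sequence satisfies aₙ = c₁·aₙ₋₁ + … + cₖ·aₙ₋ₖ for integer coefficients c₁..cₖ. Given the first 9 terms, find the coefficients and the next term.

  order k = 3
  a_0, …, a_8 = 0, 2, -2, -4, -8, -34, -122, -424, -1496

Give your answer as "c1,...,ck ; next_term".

3,1,3 ; -5278

  a_3 = 3·-2 + 1·2 + 3·0 = -4
  a_4 = 3·-4 + 1·-2 + 3·2 = -8
  a_5 = 3·-8 + 1·-4 + 3·-2 = -34
  a_6 = 3·-34 + 1·-8 + 3·-4 = -122
  a_7 = 3·-122 + 1·-34 + 3·-8 = -424
  a_8 = 3·-424 + 1·-122 + 3·-34 = -1496
  a_9 = 3·-1496 + 1·-424 + 3·-122 = -5278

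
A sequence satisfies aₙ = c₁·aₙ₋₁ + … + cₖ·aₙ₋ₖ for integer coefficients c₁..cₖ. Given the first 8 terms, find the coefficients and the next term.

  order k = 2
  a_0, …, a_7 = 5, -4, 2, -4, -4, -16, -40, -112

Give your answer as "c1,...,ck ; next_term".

2,2 ; -304

  a_2 = 2·-4 + 2·5 = 2
  a_3 = 2·2 + 2·-4 = -4
  a_4 = 2·-4 + 2·2 = -4
  a_5 = 2·-4 + 2·-4 = -16
  a_6 = 2·-16 + 2·-4 = -40
  a_7 = 2·-40 + 2·-16 = -112
  a_8 = 2·-112 + 2·-40 = -304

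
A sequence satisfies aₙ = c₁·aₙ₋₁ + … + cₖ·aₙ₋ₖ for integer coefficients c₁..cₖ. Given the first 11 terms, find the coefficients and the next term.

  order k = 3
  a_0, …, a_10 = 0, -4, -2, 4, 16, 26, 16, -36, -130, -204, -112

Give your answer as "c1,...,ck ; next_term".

2,-2,-1 ; 314

  a_3 = 2·-2 + -2·-4 + -1·0 = 4
  a_4 = 2·4 + -2·-2 + -1·-4 = 16
  a_5 = 2·16 + -2·4 + -1·-2 = 26
  a_6 = 2·26 + -2·16 + -1·4 = 16
  a_7 = 2·16 + -2·26 + -1·16 = -36
  a_8 = 2·-36 + -2·16 + -1·26 = -130
  a_9 = 2·-130 + -2·-36 + -1·16 = -204
  a_10 = 2·-204 + -2·-130 + -1·-36 = -112
  a_11 = 2·-112 + -2·-204 + -1·-130 = 314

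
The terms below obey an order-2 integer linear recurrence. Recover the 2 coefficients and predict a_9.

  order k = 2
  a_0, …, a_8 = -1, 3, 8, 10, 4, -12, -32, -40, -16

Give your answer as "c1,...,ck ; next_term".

  a_2 = 2·3 + -2·-1 = 8
  a_3 = 2·8 + -2·3 = 10
  a_4 = 2·10 + -2·8 = 4
  a_5 = 2·4 + -2·10 = -12
  a_6 = 2·-12 + -2·4 = -32
  a_7 = 2·-32 + -2·-12 = -40
  a_8 = 2·-40 + -2·-32 = -16
  a_9 = 2·-16 + -2·-40 = 48

2,-2 ; 48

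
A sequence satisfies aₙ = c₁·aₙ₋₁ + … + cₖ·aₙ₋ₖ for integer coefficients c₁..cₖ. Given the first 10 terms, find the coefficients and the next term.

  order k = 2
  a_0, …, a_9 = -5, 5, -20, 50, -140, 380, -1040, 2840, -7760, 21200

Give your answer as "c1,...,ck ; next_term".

-2,2 ; -57920

  a_2 = -2·5 + 2·-5 = -20
  a_3 = -2·-20 + 2·5 = 50
  a_4 = -2·50 + 2·-20 = -140
  a_5 = -2·-140 + 2·50 = 380
  a_6 = -2·380 + 2·-140 = -1040
  a_7 = -2·-1040 + 2·380 = 2840
  a_8 = -2·2840 + 2·-1040 = -7760
  a_9 = -2·-7760 + 2·2840 = 21200
  a_10 = -2·21200 + 2·-7760 = -57920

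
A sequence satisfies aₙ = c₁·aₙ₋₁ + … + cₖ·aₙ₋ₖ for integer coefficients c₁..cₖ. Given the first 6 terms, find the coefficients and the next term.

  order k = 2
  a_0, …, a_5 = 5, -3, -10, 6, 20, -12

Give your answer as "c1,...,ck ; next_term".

0,-2 ; -40

  a_2 = 0·-3 + -2·5 = -10
  a_3 = 0·-10 + -2·-3 = 6
  a_4 = 0·6 + -2·-10 = 20
  a_5 = 0·20 + -2·6 = -12
  a_6 = 0·-12 + -2·20 = -40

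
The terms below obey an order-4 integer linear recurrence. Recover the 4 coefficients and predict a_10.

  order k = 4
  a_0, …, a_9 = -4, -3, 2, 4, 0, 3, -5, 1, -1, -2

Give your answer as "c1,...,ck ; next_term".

  a_4 = -1·4 + 0·2 + 0·-3 + -1·-4 = 0
  a_5 = -1·0 + 0·4 + 0·2 + -1·-3 = 3
  a_6 = -1·3 + 0·0 + 0·4 + -1·2 = -5
  a_7 = -1·-5 + 0·3 + 0·0 + -1·4 = 1
  a_8 = -1·1 + 0·-5 + 0·3 + -1·0 = -1
  a_9 = -1·-1 + 0·1 + 0·-5 + -1·3 = -2
  a_10 = -1·-2 + 0·-1 + 0·1 + -1·-5 = 7

-1,0,0,-1 ; 7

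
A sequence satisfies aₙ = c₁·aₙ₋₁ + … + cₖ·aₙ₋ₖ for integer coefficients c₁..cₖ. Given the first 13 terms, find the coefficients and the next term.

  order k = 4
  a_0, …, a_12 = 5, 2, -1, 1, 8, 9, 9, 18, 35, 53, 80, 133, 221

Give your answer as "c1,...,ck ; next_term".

1,0,1,1 ; 354

  a_4 = 1·1 + 0·-1 + 1·2 + 1·5 = 8
  a_5 = 1·8 + 0·1 + 1·-1 + 1·2 = 9
  a_6 = 1·9 + 0·8 + 1·1 + 1·-1 = 9
  a_7 = 1·9 + 0·9 + 1·8 + 1·1 = 18
  a_8 = 1·18 + 0·9 + 1·9 + 1·8 = 35
  a_9 = 1·35 + 0·18 + 1·9 + 1·9 = 53
  a_10 = 1·53 + 0·35 + 1·18 + 1·9 = 80
  a_11 = 1·80 + 0·53 + 1·35 + 1·18 = 133
  a_12 = 1·133 + 0·80 + 1·53 + 1·35 = 221
  a_13 = 1·221 + 0·133 + 1·80 + 1·53 = 354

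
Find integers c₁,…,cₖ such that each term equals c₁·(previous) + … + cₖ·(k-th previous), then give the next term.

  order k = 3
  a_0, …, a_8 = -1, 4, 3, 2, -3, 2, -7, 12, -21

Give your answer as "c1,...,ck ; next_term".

  a_3 = -1·3 + 1·4 + -1·-1 = 2
  a_4 = -1·2 + 1·3 + -1·4 = -3
  a_5 = -1·-3 + 1·2 + -1·3 = 2
  a_6 = -1·2 + 1·-3 + -1·2 = -7
  a_7 = -1·-7 + 1·2 + -1·-3 = 12
  a_8 = -1·12 + 1·-7 + -1·2 = -21
  a_9 = -1·-21 + 1·12 + -1·-7 = 40

-1,1,-1 ; 40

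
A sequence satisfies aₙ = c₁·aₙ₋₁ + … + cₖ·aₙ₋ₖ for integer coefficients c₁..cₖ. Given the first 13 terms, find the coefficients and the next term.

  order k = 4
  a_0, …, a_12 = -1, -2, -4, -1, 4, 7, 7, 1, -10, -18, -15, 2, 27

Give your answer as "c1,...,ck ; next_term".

  a_4 = 1·-1 + -1·-4 + 0·-2 + -1·-1 = 4
  a_5 = 1·4 + -1·-1 + 0·-4 + -1·-2 = 7
  a_6 = 1·7 + -1·4 + 0·-1 + -1·-4 = 7
  a_7 = 1·7 + -1·7 + 0·4 + -1·-1 = 1
  a_8 = 1·1 + -1·7 + 0·7 + -1·4 = -10
  a_9 = 1·-10 + -1·1 + 0·7 + -1·7 = -18
  a_10 = 1·-18 + -1·-10 + 0·1 + -1·7 = -15
  a_11 = 1·-15 + -1·-18 + 0·-10 + -1·1 = 2
  a_12 = 1·2 + -1·-15 + 0·-18 + -1·-10 = 27
  a_13 = 1·27 + -1·2 + 0·-15 + -1·-18 = 43

1,-1,0,-1 ; 43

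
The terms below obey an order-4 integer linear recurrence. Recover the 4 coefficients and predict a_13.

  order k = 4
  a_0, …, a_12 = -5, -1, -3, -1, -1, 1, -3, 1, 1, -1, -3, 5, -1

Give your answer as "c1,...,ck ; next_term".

-1,-1,0,1 ; -5

  a_4 = -1·-1 + -1·-3 + 0·-1 + 1·-5 = -1
  a_5 = -1·-1 + -1·-1 + 0·-3 + 1·-1 = 1
  a_6 = -1·1 + -1·-1 + 0·-1 + 1·-3 = -3
  a_7 = -1·-3 + -1·1 + 0·-1 + 1·-1 = 1
  a_8 = -1·1 + -1·-3 + 0·1 + 1·-1 = 1
  a_9 = -1·1 + -1·1 + 0·-3 + 1·1 = -1
  a_10 = -1·-1 + -1·1 + 0·1 + 1·-3 = -3
  a_11 = -1·-3 + -1·-1 + 0·1 + 1·1 = 5
  a_12 = -1·5 + -1·-3 + 0·-1 + 1·1 = -1
  a_13 = -1·-1 + -1·5 + 0·-3 + 1·-1 = -5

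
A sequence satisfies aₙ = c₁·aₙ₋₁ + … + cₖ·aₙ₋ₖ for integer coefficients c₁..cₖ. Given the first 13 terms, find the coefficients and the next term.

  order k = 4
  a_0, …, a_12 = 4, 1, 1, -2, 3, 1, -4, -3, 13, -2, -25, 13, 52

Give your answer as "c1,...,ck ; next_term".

  a_4 = -1·-2 + -2·1 + -1·1 + 1·4 = 3
  a_5 = -1·3 + -2·-2 + -1·1 + 1·1 = 1
  a_6 = -1·1 + -2·3 + -1·-2 + 1·1 = -4
  a_7 = -1·-4 + -2·1 + -1·3 + 1·-2 = -3
  a_8 = -1·-3 + -2·-4 + -1·1 + 1·3 = 13
  a_9 = -1·13 + -2·-3 + -1·-4 + 1·1 = -2
  a_10 = -1·-2 + -2·13 + -1·-3 + 1·-4 = -25
  a_11 = -1·-25 + -2·-2 + -1·13 + 1·-3 = 13
  a_12 = -1·13 + -2·-25 + -1·-2 + 1·13 = 52
  a_13 = -1·52 + -2·13 + -1·-25 + 1·-2 = -55

-1,-2,-1,1 ; -55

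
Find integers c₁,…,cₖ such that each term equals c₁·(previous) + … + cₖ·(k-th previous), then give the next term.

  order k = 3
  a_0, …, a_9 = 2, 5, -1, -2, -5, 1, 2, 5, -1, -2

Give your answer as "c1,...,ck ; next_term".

  a_3 = 0·-1 + 0·5 + -1·2 = -2
  a_4 = 0·-2 + 0·-1 + -1·5 = -5
  a_5 = 0·-5 + 0·-2 + -1·-1 = 1
  a_6 = 0·1 + 0·-5 + -1·-2 = 2
  a_7 = 0·2 + 0·1 + -1·-5 = 5
  a_8 = 0·5 + 0·2 + -1·1 = -1
  a_9 = 0·-1 + 0·5 + -1·2 = -2
  a_10 = 0·-2 + 0·-1 + -1·5 = -5

0,0,-1 ; -5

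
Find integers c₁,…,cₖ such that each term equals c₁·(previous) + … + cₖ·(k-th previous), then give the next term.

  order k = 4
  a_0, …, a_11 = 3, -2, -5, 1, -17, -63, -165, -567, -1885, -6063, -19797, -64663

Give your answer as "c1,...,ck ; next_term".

  a_4 = 3·1 + 0·-5 + 4·-2 + -4·3 = -17
  a_5 = 3·-17 + 0·1 + 4·-5 + -4·-2 = -63
  a_6 = 3·-63 + 0·-17 + 4·1 + -4·-5 = -165
  a_7 = 3·-165 + 0·-63 + 4·-17 + -4·1 = -567
  a_8 = 3·-567 + 0·-165 + 4·-63 + -4·-17 = -1885
  a_9 = 3·-1885 + 0·-567 + 4·-165 + -4·-63 = -6063
  a_10 = 3·-6063 + 0·-1885 + 4·-567 + -4·-165 = -19797
  a_11 = 3·-19797 + 0·-6063 + 4·-1885 + -4·-567 = -64663
  a_12 = 3·-64663 + 0·-19797 + 4·-6063 + -4·-1885 = -210701

3,0,4,-4 ; -210701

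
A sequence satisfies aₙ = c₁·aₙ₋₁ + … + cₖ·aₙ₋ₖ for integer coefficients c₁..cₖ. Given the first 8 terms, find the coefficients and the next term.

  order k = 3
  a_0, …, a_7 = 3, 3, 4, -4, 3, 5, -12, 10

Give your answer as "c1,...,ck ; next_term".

  a_3 = -1·4 + -1·3 + 1·3 = -4
  a_4 = -1·-4 + -1·4 + 1·3 = 3
  a_5 = -1·3 + -1·-4 + 1·4 = 5
  a_6 = -1·5 + -1·3 + 1·-4 = -12
  a_7 = -1·-12 + -1·5 + 1·3 = 10
  a_8 = -1·10 + -1·-12 + 1·5 = 7

-1,-1,1 ; 7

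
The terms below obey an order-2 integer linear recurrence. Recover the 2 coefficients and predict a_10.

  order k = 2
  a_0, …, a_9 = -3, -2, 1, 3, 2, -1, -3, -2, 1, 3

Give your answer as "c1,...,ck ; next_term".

  a_2 = 1·-2 + -1·-3 = 1
  a_3 = 1·1 + -1·-2 = 3
  a_4 = 1·3 + -1·1 = 2
  a_5 = 1·2 + -1·3 = -1
  a_6 = 1·-1 + -1·2 = -3
  a_7 = 1·-3 + -1·-1 = -2
  a_8 = 1·-2 + -1·-3 = 1
  a_9 = 1·1 + -1·-2 = 3
  a_10 = 1·3 + -1·1 = 2

1,-1 ; 2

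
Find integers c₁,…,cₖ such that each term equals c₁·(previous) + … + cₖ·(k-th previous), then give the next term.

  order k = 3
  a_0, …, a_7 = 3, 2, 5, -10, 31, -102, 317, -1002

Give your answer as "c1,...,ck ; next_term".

-2,3,-2 ; 3159

  a_3 = -2·5 + 3·2 + -2·3 = -10
  a_4 = -2·-10 + 3·5 + -2·2 = 31
  a_5 = -2·31 + 3·-10 + -2·5 = -102
  a_6 = -2·-102 + 3·31 + -2·-10 = 317
  a_7 = -2·317 + 3·-102 + -2·31 = -1002
  a_8 = -2·-1002 + 3·317 + -2·-102 = 3159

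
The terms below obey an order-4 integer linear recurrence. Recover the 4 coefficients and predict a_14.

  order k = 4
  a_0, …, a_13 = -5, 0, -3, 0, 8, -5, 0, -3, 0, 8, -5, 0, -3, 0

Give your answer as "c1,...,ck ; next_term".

-1,-1,-1,-1 ; 8

  a_4 = -1·0 + -1·-3 + -1·0 + -1·-5 = 8
  a_5 = -1·8 + -1·0 + -1·-3 + -1·0 = -5
  a_6 = -1·-5 + -1·8 + -1·0 + -1·-3 = 0
  a_7 = -1·0 + -1·-5 + -1·8 + -1·0 = -3
  a_8 = -1·-3 + -1·0 + -1·-5 + -1·8 = 0
  a_9 = -1·0 + -1·-3 + -1·0 + -1·-5 = 8
  a_10 = -1·8 + -1·0 + -1·-3 + -1·0 = -5
  a_11 = -1·-5 + -1·8 + -1·0 + -1·-3 = 0
  a_12 = -1·0 + -1·-5 + -1·8 + -1·0 = -3
  a_13 = -1·-3 + -1·0 + -1·-5 + -1·8 = 0
  a_14 = -1·0 + -1·-3 + -1·0 + -1·-5 = 8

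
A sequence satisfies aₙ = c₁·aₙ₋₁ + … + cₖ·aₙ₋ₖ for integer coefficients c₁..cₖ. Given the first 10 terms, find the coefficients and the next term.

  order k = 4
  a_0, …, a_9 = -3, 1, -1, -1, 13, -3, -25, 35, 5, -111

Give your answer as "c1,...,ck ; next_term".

  a_4 = 0·-1 + -2·-1 + 2·1 + -3·-3 = 13
  a_5 = 0·13 + -2·-1 + 2·-1 + -3·1 = -3
  a_6 = 0·-3 + -2·13 + 2·-1 + -3·-1 = -25
  a_7 = 0·-25 + -2·-3 + 2·13 + -3·-1 = 35
  a_8 = 0·35 + -2·-25 + 2·-3 + -3·13 = 5
  a_9 = 0·5 + -2·35 + 2·-25 + -3·-3 = -111
  a_10 = 0·-111 + -2·5 + 2·35 + -3·-25 = 135

0,-2,2,-3 ; 135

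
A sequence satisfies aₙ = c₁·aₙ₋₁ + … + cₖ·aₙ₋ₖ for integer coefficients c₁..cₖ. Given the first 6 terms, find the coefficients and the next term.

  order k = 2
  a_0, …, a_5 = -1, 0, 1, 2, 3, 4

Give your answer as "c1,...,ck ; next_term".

2,-1 ; 5

  a_2 = 2·0 + -1·-1 = 1
  a_3 = 2·1 + -1·0 = 2
  a_4 = 2·2 + -1·1 = 3
  a_5 = 2·3 + -1·2 = 4
  a_6 = 2·4 + -1·3 = 5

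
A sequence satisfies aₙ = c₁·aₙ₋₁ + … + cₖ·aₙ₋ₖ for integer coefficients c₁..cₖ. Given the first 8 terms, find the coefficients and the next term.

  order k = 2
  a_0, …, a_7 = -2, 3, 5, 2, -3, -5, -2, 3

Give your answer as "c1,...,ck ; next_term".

  a_2 = 1·3 + -1·-2 = 5
  a_3 = 1·5 + -1·3 = 2
  a_4 = 1·2 + -1·5 = -3
  a_5 = 1·-3 + -1·2 = -5
  a_6 = 1·-5 + -1·-3 = -2
  a_7 = 1·-2 + -1·-5 = 3
  a_8 = 1·3 + -1·-2 = 5

1,-1 ; 5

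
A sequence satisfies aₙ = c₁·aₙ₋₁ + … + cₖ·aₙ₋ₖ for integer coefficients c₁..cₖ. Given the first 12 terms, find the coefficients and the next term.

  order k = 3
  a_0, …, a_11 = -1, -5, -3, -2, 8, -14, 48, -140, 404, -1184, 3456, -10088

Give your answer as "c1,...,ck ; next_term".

-2,2,-2 ; 29456

  a_3 = -2·-3 + 2·-5 + -2·-1 = -2
  a_4 = -2·-2 + 2·-3 + -2·-5 = 8
  a_5 = -2·8 + 2·-2 + -2·-3 = -14
  a_6 = -2·-14 + 2·8 + -2·-2 = 48
  a_7 = -2·48 + 2·-14 + -2·8 = -140
  a_8 = -2·-140 + 2·48 + -2·-14 = 404
  a_9 = -2·404 + 2·-140 + -2·48 = -1184
  a_10 = -2·-1184 + 2·404 + -2·-140 = 3456
  a_11 = -2·3456 + 2·-1184 + -2·404 = -10088
  a_12 = -2·-10088 + 2·3456 + -2·-1184 = 29456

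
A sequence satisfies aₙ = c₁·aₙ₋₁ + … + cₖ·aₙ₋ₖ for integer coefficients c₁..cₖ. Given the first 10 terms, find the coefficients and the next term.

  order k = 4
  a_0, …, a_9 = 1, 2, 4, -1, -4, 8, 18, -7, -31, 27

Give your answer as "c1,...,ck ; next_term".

  a_4 = 1·-1 + -2·4 + 2·2 + 1·1 = -4
  a_5 = 1·-4 + -2·-1 + 2·4 + 1·2 = 8
  a_6 = 1·8 + -2·-4 + 2·-1 + 1·4 = 18
  a_7 = 1·18 + -2·8 + 2·-4 + 1·-1 = -7
  a_8 = 1·-7 + -2·18 + 2·8 + 1·-4 = -31
  a_9 = 1·-31 + -2·-7 + 2·18 + 1·8 = 27
  a_10 = 1·27 + -2·-31 + 2·-7 + 1·18 = 93

1,-2,2,1 ; 93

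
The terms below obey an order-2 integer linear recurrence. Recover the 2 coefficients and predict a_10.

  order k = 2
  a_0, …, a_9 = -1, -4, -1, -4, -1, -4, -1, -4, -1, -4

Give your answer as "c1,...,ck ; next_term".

0,1 ; -1

  a_2 = 0·-4 + 1·-1 = -1
  a_3 = 0·-1 + 1·-4 = -4
  a_4 = 0·-4 + 1·-1 = -1
  a_5 = 0·-1 + 1·-4 = -4
  a_6 = 0·-4 + 1·-1 = -1
  a_7 = 0·-1 + 1·-4 = -4
  a_8 = 0·-4 + 1·-1 = -1
  a_9 = 0·-1 + 1·-4 = -4
  a_10 = 0·-4 + 1·-1 = -1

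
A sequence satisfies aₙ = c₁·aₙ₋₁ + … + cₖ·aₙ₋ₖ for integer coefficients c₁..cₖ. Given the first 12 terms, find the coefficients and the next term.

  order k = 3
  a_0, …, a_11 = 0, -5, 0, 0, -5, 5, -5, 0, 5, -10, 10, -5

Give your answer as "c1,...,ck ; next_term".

-1,0,1 ; -5

  a_3 = -1·0 + 0·-5 + 1·0 = 0
  a_4 = -1·0 + 0·0 + 1·-5 = -5
  a_5 = -1·-5 + 0·0 + 1·0 = 5
  a_6 = -1·5 + 0·-5 + 1·0 = -5
  a_7 = -1·-5 + 0·5 + 1·-5 = 0
  a_8 = -1·0 + 0·-5 + 1·5 = 5
  a_9 = -1·5 + 0·0 + 1·-5 = -10
  a_10 = -1·-10 + 0·5 + 1·0 = 10
  a_11 = -1·10 + 0·-10 + 1·5 = -5
  a_12 = -1·-5 + 0·10 + 1·-10 = -5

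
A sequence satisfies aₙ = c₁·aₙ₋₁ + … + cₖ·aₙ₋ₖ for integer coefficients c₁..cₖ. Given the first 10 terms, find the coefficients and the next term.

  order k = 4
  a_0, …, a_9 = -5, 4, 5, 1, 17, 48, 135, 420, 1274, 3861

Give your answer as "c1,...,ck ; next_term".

  a_4 = 3·1 + 0·5 + 1·4 + -2·-5 = 17
  a_5 = 3·17 + 0·1 + 1·5 + -2·4 = 48
  a_6 = 3·48 + 0·17 + 1·1 + -2·5 = 135
  a_7 = 3·135 + 0·48 + 1·17 + -2·1 = 420
  a_8 = 3·420 + 0·135 + 1·48 + -2·17 = 1274
  a_9 = 3·1274 + 0·420 + 1·135 + -2·48 = 3861
  a_10 = 3·3861 + 0·1274 + 1·420 + -2·135 = 11733

3,0,1,-2 ; 11733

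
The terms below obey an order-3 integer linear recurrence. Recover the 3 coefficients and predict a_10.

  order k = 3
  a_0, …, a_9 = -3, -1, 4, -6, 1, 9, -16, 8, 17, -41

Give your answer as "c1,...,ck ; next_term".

-1,-1,1 ; 32

  a_3 = -1·4 + -1·-1 + 1·-3 = -6
  a_4 = -1·-6 + -1·4 + 1·-1 = 1
  a_5 = -1·1 + -1·-6 + 1·4 = 9
  a_6 = -1·9 + -1·1 + 1·-6 = -16
  a_7 = -1·-16 + -1·9 + 1·1 = 8
  a_8 = -1·8 + -1·-16 + 1·9 = 17
  a_9 = -1·17 + -1·8 + 1·-16 = -41
  a_10 = -1·-41 + -1·17 + 1·8 = 32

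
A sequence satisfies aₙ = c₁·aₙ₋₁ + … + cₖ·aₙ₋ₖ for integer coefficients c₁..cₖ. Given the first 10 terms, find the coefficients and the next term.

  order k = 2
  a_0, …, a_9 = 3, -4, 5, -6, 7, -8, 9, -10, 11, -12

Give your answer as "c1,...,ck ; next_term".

-2,-1 ; 13

  a_2 = -2·-4 + -1·3 = 5
  a_3 = -2·5 + -1·-4 = -6
  a_4 = -2·-6 + -1·5 = 7
  a_5 = -2·7 + -1·-6 = -8
  a_6 = -2·-8 + -1·7 = 9
  a_7 = -2·9 + -1·-8 = -10
  a_8 = -2·-10 + -1·9 = 11
  a_9 = -2·11 + -1·-10 = -12
  a_10 = -2·-12 + -1·11 = 13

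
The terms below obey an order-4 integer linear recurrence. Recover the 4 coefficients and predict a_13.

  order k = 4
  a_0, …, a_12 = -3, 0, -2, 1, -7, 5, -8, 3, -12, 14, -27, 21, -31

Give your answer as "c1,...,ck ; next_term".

-1,0,1,2 ; 32

  a_4 = -1·1 + 0·-2 + 1·0 + 2·-3 = -7
  a_5 = -1·-7 + 0·1 + 1·-2 + 2·0 = 5
  a_6 = -1·5 + 0·-7 + 1·1 + 2·-2 = -8
  a_7 = -1·-8 + 0·5 + 1·-7 + 2·1 = 3
  a_8 = -1·3 + 0·-8 + 1·5 + 2·-7 = -12
  a_9 = -1·-12 + 0·3 + 1·-8 + 2·5 = 14
  a_10 = -1·14 + 0·-12 + 1·3 + 2·-8 = -27
  a_11 = -1·-27 + 0·14 + 1·-12 + 2·3 = 21
  a_12 = -1·21 + 0·-27 + 1·14 + 2·-12 = -31
  a_13 = -1·-31 + 0·21 + 1·-27 + 2·14 = 32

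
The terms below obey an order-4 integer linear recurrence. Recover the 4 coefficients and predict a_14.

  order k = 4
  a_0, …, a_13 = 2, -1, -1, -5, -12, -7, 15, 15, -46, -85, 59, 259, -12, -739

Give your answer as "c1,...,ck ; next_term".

  a_4 = 2·-5 + -4·-1 + 4·-1 + -1·2 = -12
  a_5 = 2·-12 + -4·-5 + 4·-1 + -1·-1 = -7
  a_6 = 2·-7 + -4·-12 + 4·-5 + -1·-1 = 15
  a_7 = 2·15 + -4·-7 + 4·-12 + -1·-5 = 15
  a_8 = 2·15 + -4·15 + 4·-7 + -1·-12 = -46
  a_9 = 2·-46 + -4·15 + 4·15 + -1·-7 = -85
  a_10 = 2·-85 + -4·-46 + 4·15 + -1·15 = 59
  a_11 = 2·59 + -4·-85 + 4·-46 + -1·15 = 259
  a_12 = 2·259 + -4·59 + 4·-85 + -1·-46 = -12
  a_13 = 2·-12 + -4·259 + 4·59 + -1·-85 = -739
  a_14 = 2·-739 + -4·-12 + 4·259 + -1·59 = -453

2,-4,4,-1 ; -453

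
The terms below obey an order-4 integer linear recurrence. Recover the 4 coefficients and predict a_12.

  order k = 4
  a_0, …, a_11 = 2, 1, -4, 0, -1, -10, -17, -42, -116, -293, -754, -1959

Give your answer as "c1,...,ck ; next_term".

  a_4 = 3·0 + -1·-4 + 1·1 + -3·2 = -1
  a_5 = 3·-1 + -1·0 + 1·-4 + -3·1 = -10
  a_6 = 3·-10 + -1·-1 + 1·0 + -3·-4 = -17
  a_7 = 3·-17 + -1·-10 + 1·-1 + -3·0 = -42
  a_8 = 3·-42 + -1·-17 + 1·-10 + -3·-1 = -116
  a_9 = 3·-116 + -1·-42 + 1·-17 + -3·-10 = -293
  a_10 = 3·-293 + -1·-116 + 1·-42 + -3·-17 = -754
  a_11 = 3·-754 + -1·-293 + 1·-116 + -3·-42 = -1959
  a_12 = 3·-1959 + -1·-754 + 1·-293 + -3·-116 = -5068

3,-1,1,-3 ; -5068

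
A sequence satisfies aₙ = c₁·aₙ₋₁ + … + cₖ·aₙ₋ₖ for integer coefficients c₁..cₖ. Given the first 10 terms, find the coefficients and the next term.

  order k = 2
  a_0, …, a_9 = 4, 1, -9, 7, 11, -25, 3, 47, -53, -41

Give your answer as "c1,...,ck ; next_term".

  a_2 = -1·1 + -2·4 = -9
  a_3 = -1·-9 + -2·1 = 7
  a_4 = -1·7 + -2·-9 = 11
  a_5 = -1·11 + -2·7 = -25
  a_6 = -1·-25 + -2·11 = 3
  a_7 = -1·3 + -2·-25 = 47
  a_8 = -1·47 + -2·3 = -53
  a_9 = -1·-53 + -2·47 = -41
  a_10 = -1·-41 + -2·-53 = 147

-1,-2 ; 147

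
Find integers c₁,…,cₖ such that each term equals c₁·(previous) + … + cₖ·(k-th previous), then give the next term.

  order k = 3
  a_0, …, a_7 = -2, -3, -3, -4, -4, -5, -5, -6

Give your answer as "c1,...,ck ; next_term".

  a_3 = 1·-3 + 1·-3 + -1·-2 = -4
  a_4 = 1·-4 + 1·-3 + -1·-3 = -4
  a_5 = 1·-4 + 1·-4 + -1·-3 = -5
  a_6 = 1·-5 + 1·-4 + -1·-4 = -5
  a_7 = 1·-5 + 1·-5 + -1·-4 = -6
  a_8 = 1·-6 + 1·-5 + -1·-5 = -6

1,1,-1 ; -6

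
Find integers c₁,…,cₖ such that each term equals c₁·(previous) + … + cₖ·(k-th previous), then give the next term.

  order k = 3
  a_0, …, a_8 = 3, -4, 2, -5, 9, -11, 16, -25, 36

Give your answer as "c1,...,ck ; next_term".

  a_3 = -1·2 + 0·-4 + -1·3 = -5
  a_4 = -1·-5 + 0·2 + -1·-4 = 9
  a_5 = -1·9 + 0·-5 + -1·2 = -11
  a_6 = -1·-11 + 0·9 + -1·-5 = 16
  a_7 = -1·16 + 0·-11 + -1·9 = -25
  a_8 = -1·-25 + 0·16 + -1·-11 = 36
  a_9 = -1·36 + 0·-25 + -1·16 = -52

-1,0,-1 ; -52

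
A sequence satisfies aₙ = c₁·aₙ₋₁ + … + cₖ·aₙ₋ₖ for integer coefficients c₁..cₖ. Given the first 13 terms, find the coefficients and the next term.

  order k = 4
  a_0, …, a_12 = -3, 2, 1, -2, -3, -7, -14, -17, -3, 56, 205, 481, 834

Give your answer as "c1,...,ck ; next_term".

3,-3,0,-2 ; 947

  a_4 = 3·-2 + -3·1 + 0·2 + -2·-3 = -3
  a_5 = 3·-3 + -3·-2 + 0·1 + -2·2 = -7
  a_6 = 3·-7 + -3·-3 + 0·-2 + -2·1 = -14
  a_7 = 3·-14 + -3·-7 + 0·-3 + -2·-2 = -17
  a_8 = 3·-17 + -3·-14 + 0·-7 + -2·-3 = -3
  a_9 = 3·-3 + -3·-17 + 0·-14 + -2·-7 = 56
  a_10 = 3·56 + -3·-3 + 0·-17 + -2·-14 = 205
  a_11 = 3·205 + -3·56 + 0·-3 + -2·-17 = 481
  a_12 = 3·481 + -3·205 + 0·56 + -2·-3 = 834
  a_13 = 3·834 + -3·481 + 0·205 + -2·56 = 947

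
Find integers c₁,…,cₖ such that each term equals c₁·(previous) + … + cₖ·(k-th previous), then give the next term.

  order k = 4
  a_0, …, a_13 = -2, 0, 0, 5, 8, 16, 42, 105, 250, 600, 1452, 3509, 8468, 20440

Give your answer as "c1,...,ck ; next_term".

  a_4 = 2·5 + 0·0 + 2·0 + 1·-2 = 8
  a_5 = 2·8 + 0·5 + 2·0 + 1·0 = 16
  a_6 = 2·16 + 0·8 + 2·5 + 1·0 = 42
  a_7 = 2·42 + 0·16 + 2·8 + 1·5 = 105
  a_8 = 2·105 + 0·42 + 2·16 + 1·8 = 250
  a_9 = 2·250 + 0·105 + 2·42 + 1·16 = 600
  a_10 = 2·600 + 0·250 + 2·105 + 1·42 = 1452
  a_11 = 2·1452 + 0·600 + 2·250 + 1·105 = 3509
  a_12 = 2·3509 + 0·1452 + 2·600 + 1·250 = 8468
  a_13 = 2·8468 + 0·3509 + 2·1452 + 1·600 = 20440
  a_14 = 2·20440 + 0·8468 + 2·3509 + 1·1452 = 49350

2,0,2,1 ; 49350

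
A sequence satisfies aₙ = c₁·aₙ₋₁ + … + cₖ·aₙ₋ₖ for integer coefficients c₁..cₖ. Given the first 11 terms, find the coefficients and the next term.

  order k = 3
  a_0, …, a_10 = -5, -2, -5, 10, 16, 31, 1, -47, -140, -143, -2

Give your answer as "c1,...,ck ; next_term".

  a_3 = 1·-5 + 0·-2 + -3·-5 = 10
  a_4 = 1·10 + 0·-5 + -3·-2 = 16
  a_5 = 1·16 + 0·10 + -3·-5 = 31
  a_6 = 1·31 + 0·16 + -3·10 = 1
  a_7 = 1·1 + 0·31 + -3·16 = -47
  a_8 = 1·-47 + 0·1 + -3·31 = -140
  a_9 = 1·-140 + 0·-47 + -3·1 = -143
  a_10 = 1·-143 + 0·-140 + -3·-47 = -2
  a_11 = 1·-2 + 0·-143 + -3·-140 = 418

1,0,-3 ; 418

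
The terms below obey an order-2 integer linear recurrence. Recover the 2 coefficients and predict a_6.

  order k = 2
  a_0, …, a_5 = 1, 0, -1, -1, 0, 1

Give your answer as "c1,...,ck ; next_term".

1,-1 ; 1

  a_2 = 1·0 + -1·1 = -1
  a_3 = 1·-1 + -1·0 = -1
  a_4 = 1·-1 + -1·-1 = 0
  a_5 = 1·0 + -1·-1 = 1
  a_6 = 1·1 + -1·0 = 1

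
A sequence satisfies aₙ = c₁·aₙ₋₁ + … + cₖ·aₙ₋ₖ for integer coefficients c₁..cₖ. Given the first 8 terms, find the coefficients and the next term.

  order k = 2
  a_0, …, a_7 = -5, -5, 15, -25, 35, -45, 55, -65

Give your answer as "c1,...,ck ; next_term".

-2,-1 ; 75

  a_2 = -2·-5 + -1·-5 = 15
  a_3 = -2·15 + -1·-5 = -25
  a_4 = -2·-25 + -1·15 = 35
  a_5 = -2·35 + -1·-25 = -45
  a_6 = -2·-45 + -1·35 = 55
  a_7 = -2·55 + -1·-45 = -65
  a_8 = -2·-65 + -1·55 = 75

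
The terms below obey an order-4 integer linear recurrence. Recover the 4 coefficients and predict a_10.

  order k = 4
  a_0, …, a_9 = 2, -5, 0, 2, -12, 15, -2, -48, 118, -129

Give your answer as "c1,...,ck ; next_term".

  a_4 = -2·2 + -2·0 + 2·-5 + 1·2 = -12
  a_5 = -2·-12 + -2·2 + 2·0 + 1·-5 = 15
  a_6 = -2·15 + -2·-12 + 2·2 + 1·0 = -2
  a_7 = -2·-2 + -2·15 + 2·-12 + 1·2 = -48
  a_8 = -2·-48 + -2·-2 + 2·15 + 1·-12 = 118
  a_9 = -2·118 + -2·-48 + 2·-2 + 1·15 = -129
  a_10 = -2·-129 + -2·118 + 2·-48 + 1·-2 = -76

-2,-2,2,1 ; -76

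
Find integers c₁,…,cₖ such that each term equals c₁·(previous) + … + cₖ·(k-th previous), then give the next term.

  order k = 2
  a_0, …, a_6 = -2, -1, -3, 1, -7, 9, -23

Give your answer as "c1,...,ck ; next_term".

-1,2 ; 41

  a_2 = -1·-1 + 2·-2 = -3
  a_3 = -1·-3 + 2·-1 = 1
  a_4 = -1·1 + 2·-3 = -7
  a_5 = -1·-7 + 2·1 = 9
  a_6 = -1·9 + 2·-7 = -23
  a_7 = -1·-23 + 2·9 = 41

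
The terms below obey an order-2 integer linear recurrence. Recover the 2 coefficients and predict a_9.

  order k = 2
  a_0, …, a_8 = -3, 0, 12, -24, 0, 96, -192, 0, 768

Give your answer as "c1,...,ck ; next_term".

-2,-4 ; -1536

  a_2 = -2·0 + -4·-3 = 12
  a_3 = -2·12 + -4·0 = -24
  a_4 = -2·-24 + -4·12 = 0
  a_5 = -2·0 + -4·-24 = 96
  a_6 = -2·96 + -4·0 = -192
  a_7 = -2·-192 + -4·96 = 0
  a_8 = -2·0 + -4·-192 = 768
  a_9 = -2·768 + -4·0 = -1536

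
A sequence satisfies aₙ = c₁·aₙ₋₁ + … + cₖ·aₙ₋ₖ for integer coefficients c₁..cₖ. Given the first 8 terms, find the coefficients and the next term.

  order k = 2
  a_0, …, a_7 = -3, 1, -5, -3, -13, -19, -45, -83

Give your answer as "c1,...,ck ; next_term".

1,2 ; -173

  a_2 = 1·1 + 2·-3 = -5
  a_3 = 1·-5 + 2·1 = -3
  a_4 = 1·-3 + 2·-5 = -13
  a_5 = 1·-13 + 2·-3 = -19
  a_6 = 1·-19 + 2·-13 = -45
  a_7 = 1·-45 + 2·-19 = -83
  a_8 = 1·-83 + 2·-45 = -173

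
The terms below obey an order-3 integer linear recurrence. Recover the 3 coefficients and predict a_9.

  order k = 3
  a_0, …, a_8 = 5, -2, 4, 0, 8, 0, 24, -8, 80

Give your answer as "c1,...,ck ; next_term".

-1,3,2 ; -56

  a_3 = -1·4 + 3·-2 + 2·5 = 0
  a_4 = -1·0 + 3·4 + 2·-2 = 8
  a_5 = -1·8 + 3·0 + 2·4 = 0
  a_6 = -1·0 + 3·8 + 2·0 = 24
  a_7 = -1·24 + 3·0 + 2·8 = -8
  a_8 = -1·-8 + 3·24 + 2·0 = 80
  a_9 = -1·80 + 3·-8 + 2·24 = -56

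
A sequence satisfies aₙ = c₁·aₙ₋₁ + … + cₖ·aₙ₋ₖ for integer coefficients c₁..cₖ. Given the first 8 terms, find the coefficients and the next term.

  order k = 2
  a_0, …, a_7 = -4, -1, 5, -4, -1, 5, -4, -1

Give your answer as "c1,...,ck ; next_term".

-1,-1 ; 5

  a_2 = -1·-1 + -1·-4 = 5
  a_3 = -1·5 + -1·-1 = -4
  a_4 = -1·-4 + -1·5 = -1
  a_5 = -1·-1 + -1·-4 = 5
  a_6 = -1·5 + -1·-1 = -4
  a_7 = -1·-4 + -1·5 = -1
  a_8 = -1·-1 + -1·-4 = 5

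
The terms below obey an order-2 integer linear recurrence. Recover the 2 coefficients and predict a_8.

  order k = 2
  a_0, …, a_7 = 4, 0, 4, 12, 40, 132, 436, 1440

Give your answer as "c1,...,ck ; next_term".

3,1 ; 4756

  a_2 = 3·0 + 1·4 = 4
  a_3 = 3·4 + 1·0 = 12
  a_4 = 3·12 + 1·4 = 40
  a_5 = 3·40 + 1·12 = 132
  a_6 = 3·132 + 1·40 = 436
  a_7 = 3·436 + 1·132 = 1440
  a_8 = 3·1440 + 1·436 = 4756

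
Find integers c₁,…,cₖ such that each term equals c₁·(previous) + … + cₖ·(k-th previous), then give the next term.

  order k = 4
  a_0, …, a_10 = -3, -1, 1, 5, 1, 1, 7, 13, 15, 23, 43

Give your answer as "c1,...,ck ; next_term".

  a_4 = 1·5 + 0·1 + 1·-1 + 1·-3 = 1
  a_5 = 1·1 + 0·5 + 1·1 + 1·-1 = 1
  a_6 = 1·1 + 0·1 + 1·5 + 1·1 = 7
  a_7 = 1·7 + 0·1 + 1·1 + 1·5 = 13
  a_8 = 1·13 + 0·7 + 1·1 + 1·1 = 15
  a_9 = 1·15 + 0·13 + 1·7 + 1·1 = 23
  a_10 = 1·23 + 0·15 + 1·13 + 1·7 = 43
  a_11 = 1·43 + 0·23 + 1·15 + 1·13 = 71

1,0,1,1 ; 71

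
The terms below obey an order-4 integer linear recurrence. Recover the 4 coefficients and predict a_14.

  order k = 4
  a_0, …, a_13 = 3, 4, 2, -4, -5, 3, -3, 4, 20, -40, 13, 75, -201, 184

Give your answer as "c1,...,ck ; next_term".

-1,-2,1,-3 ; 254

  a_4 = -1·-4 + -2·2 + 1·4 + -3·3 = -5
  a_5 = -1·-5 + -2·-4 + 1·2 + -3·4 = 3
  a_6 = -1·3 + -2·-5 + 1·-4 + -3·2 = -3
  a_7 = -1·-3 + -2·3 + 1·-5 + -3·-4 = 4
  a_8 = -1·4 + -2·-3 + 1·3 + -3·-5 = 20
  a_9 = -1·20 + -2·4 + 1·-3 + -3·3 = -40
  a_10 = -1·-40 + -2·20 + 1·4 + -3·-3 = 13
  a_11 = -1·13 + -2·-40 + 1·20 + -3·4 = 75
  a_12 = -1·75 + -2·13 + 1·-40 + -3·20 = -201
  a_13 = -1·-201 + -2·75 + 1·13 + -3·-40 = 184
  a_14 = -1·184 + -2·-201 + 1·75 + -3·13 = 254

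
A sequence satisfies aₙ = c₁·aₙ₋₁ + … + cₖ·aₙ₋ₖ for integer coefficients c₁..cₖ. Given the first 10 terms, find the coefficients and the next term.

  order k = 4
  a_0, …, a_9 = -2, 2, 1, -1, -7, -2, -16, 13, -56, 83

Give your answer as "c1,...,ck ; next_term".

  a_4 = 0·-1 + 3·1 + -3·2 + 2·-2 = -7
  a_5 = 0·-7 + 3·-1 + -3·1 + 2·2 = -2
  a_6 = 0·-2 + 3·-7 + -3·-1 + 2·1 = -16
  a_7 = 0·-16 + 3·-2 + -3·-7 + 2·-1 = 13
  a_8 = 0·13 + 3·-16 + -3·-2 + 2·-7 = -56
  a_9 = 0·-56 + 3·13 + -3·-16 + 2·-2 = 83
  a_10 = 0·83 + 3·-56 + -3·13 + 2·-16 = -239

0,3,-3,2 ; -239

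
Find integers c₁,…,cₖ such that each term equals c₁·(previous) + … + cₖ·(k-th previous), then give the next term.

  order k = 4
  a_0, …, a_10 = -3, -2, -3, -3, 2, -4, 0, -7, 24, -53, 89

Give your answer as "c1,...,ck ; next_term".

-2,-1,-1,3 ; -170

  a_4 = -2·-3 + -1·-3 + -1·-2 + 3·-3 = 2
  a_5 = -2·2 + -1·-3 + -1·-3 + 3·-2 = -4
  a_6 = -2·-4 + -1·2 + -1·-3 + 3·-3 = 0
  a_7 = -2·0 + -1·-4 + -1·2 + 3·-3 = -7
  a_8 = -2·-7 + -1·0 + -1·-4 + 3·2 = 24
  a_9 = -2·24 + -1·-7 + -1·0 + 3·-4 = -53
  a_10 = -2·-53 + -1·24 + -1·-7 + 3·0 = 89
  a_11 = -2·89 + -1·-53 + -1·24 + 3·-7 = -170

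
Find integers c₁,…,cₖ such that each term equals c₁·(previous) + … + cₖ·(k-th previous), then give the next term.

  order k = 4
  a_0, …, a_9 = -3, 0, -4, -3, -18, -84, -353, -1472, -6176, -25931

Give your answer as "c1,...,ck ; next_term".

4,0,3,2 ; -108846

  a_4 = 4·-3 + 0·-4 + 3·0 + 2·-3 = -18
  a_5 = 4·-18 + 0·-3 + 3·-4 + 2·0 = -84
  a_6 = 4·-84 + 0·-18 + 3·-3 + 2·-4 = -353
  a_7 = 4·-353 + 0·-84 + 3·-18 + 2·-3 = -1472
  a_8 = 4·-1472 + 0·-353 + 3·-84 + 2·-18 = -6176
  a_9 = 4·-6176 + 0·-1472 + 3·-353 + 2·-84 = -25931
  a_10 = 4·-25931 + 0·-6176 + 3·-1472 + 2·-353 = -108846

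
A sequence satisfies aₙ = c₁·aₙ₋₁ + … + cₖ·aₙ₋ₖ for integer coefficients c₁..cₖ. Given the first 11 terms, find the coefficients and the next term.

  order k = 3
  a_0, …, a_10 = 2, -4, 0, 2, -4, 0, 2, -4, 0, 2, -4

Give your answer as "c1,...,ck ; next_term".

  a_3 = 0·0 + 0·-4 + 1·2 = 2
  a_4 = 0·2 + 0·0 + 1·-4 = -4
  a_5 = 0·-4 + 0·2 + 1·0 = 0
  a_6 = 0·0 + 0·-4 + 1·2 = 2
  a_7 = 0·2 + 0·0 + 1·-4 = -4
  a_8 = 0·-4 + 0·2 + 1·0 = 0
  a_9 = 0·0 + 0·-4 + 1·2 = 2
  a_10 = 0·2 + 0·0 + 1·-4 = -4
  a_11 = 0·-4 + 0·2 + 1·0 = 0

0,0,1 ; 0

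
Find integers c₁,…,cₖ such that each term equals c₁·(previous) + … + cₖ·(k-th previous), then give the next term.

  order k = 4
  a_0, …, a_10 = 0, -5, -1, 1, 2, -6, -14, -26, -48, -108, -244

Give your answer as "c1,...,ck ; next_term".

2,0,0,2 ; -540

  a_4 = 2·1 + 0·-1 + 0·-5 + 2·0 = 2
  a_5 = 2·2 + 0·1 + 0·-1 + 2·-5 = -6
  a_6 = 2·-6 + 0·2 + 0·1 + 2·-1 = -14
  a_7 = 2·-14 + 0·-6 + 0·2 + 2·1 = -26
  a_8 = 2·-26 + 0·-14 + 0·-6 + 2·2 = -48
  a_9 = 2·-48 + 0·-26 + 0·-14 + 2·-6 = -108
  a_10 = 2·-108 + 0·-48 + 0·-26 + 2·-14 = -244
  a_11 = 2·-244 + 0·-108 + 0·-48 + 2·-26 = -540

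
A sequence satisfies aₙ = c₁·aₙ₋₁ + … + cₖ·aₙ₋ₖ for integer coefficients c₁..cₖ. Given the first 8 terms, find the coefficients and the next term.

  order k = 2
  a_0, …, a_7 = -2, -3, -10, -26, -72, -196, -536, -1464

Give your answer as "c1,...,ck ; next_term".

2,2 ; -4000

  a_2 = 2·-3 + 2·-2 = -10
  a_3 = 2·-10 + 2·-3 = -26
  a_4 = 2·-26 + 2·-10 = -72
  a_5 = 2·-72 + 2·-26 = -196
  a_6 = 2·-196 + 2·-72 = -536
  a_7 = 2·-536 + 2·-196 = -1464
  a_8 = 2·-1464 + 2·-536 = -4000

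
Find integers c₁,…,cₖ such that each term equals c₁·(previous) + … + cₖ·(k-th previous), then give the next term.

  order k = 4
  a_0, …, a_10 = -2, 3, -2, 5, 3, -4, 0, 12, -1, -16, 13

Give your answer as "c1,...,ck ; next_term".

0,-1,1,1 ; 27

  a_4 = 0·5 + -1·-2 + 1·3 + 1·-2 = 3
  a_5 = 0·3 + -1·5 + 1·-2 + 1·3 = -4
  a_6 = 0·-4 + -1·3 + 1·5 + 1·-2 = 0
  a_7 = 0·0 + -1·-4 + 1·3 + 1·5 = 12
  a_8 = 0·12 + -1·0 + 1·-4 + 1·3 = -1
  a_9 = 0·-1 + -1·12 + 1·0 + 1·-4 = -16
  a_10 = 0·-16 + -1·-1 + 1·12 + 1·0 = 13
  a_11 = 0·13 + -1·-16 + 1·-1 + 1·12 = 27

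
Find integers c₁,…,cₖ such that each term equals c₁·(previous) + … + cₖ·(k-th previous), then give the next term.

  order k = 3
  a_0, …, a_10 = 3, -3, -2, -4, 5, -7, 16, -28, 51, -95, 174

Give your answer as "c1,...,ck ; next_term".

  a_3 = -1·-2 + 1·-3 + -1·3 = -4
  a_4 = -1·-4 + 1·-2 + -1·-3 = 5
  a_5 = -1·5 + 1·-4 + -1·-2 = -7
  a_6 = -1·-7 + 1·5 + -1·-4 = 16
  a_7 = -1·16 + 1·-7 + -1·5 = -28
  a_8 = -1·-28 + 1·16 + -1·-7 = 51
  a_9 = -1·51 + 1·-28 + -1·16 = -95
  a_10 = -1·-95 + 1·51 + -1·-28 = 174
  a_11 = -1·174 + 1·-95 + -1·51 = -320

-1,1,-1 ; -320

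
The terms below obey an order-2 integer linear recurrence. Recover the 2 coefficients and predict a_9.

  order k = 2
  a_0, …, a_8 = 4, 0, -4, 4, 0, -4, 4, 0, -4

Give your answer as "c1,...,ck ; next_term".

-1,-1 ; 4

  a_2 = -1·0 + -1·4 = -4
  a_3 = -1·-4 + -1·0 = 4
  a_4 = -1·4 + -1·-4 = 0
  a_5 = -1·0 + -1·4 = -4
  a_6 = -1·-4 + -1·0 = 4
  a_7 = -1·4 + -1·-4 = 0
  a_8 = -1·0 + -1·4 = -4
  a_9 = -1·-4 + -1·0 = 4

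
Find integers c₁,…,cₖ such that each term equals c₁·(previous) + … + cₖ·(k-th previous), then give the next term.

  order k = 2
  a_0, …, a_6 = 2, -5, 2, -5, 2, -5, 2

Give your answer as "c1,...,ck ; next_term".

0,1 ; -5

  a_2 = 0·-5 + 1·2 = 2
  a_3 = 0·2 + 1·-5 = -5
  a_4 = 0·-5 + 1·2 = 2
  a_5 = 0·2 + 1·-5 = -5
  a_6 = 0·-5 + 1·2 = 2
  a_7 = 0·2 + 1·-5 = -5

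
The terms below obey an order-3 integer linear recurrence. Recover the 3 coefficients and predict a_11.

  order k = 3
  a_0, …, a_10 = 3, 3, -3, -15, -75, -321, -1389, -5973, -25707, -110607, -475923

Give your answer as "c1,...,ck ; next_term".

  a_3 = 4·-3 + 2·3 + -3·3 = -15
  a_4 = 4·-15 + 2·-3 + -3·3 = -75
  a_5 = 4·-75 + 2·-15 + -3·-3 = -321
  a_6 = 4·-321 + 2·-75 + -3·-15 = -1389
  a_7 = 4·-1389 + 2·-321 + -3·-75 = -5973
  a_8 = 4·-5973 + 2·-1389 + -3·-321 = -25707
  a_9 = 4·-25707 + 2·-5973 + -3·-1389 = -110607
  a_10 = 4·-110607 + 2·-25707 + -3·-5973 = -475923
  a_11 = 4·-475923 + 2·-110607 + -3·-25707 = -2047785

4,2,-3 ; -2047785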